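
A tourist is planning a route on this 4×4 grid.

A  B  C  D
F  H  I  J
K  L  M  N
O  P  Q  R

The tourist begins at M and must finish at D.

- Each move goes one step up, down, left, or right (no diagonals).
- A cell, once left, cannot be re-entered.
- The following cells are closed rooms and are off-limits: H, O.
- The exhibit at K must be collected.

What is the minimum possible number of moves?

Any route passes through K somewhere between M and D. Summing Manhattan distances along the two legs (M → K → D) gives a lower bound of 2 + 5 = 7 moves.
A route of 7 moves achieves this: M → L → K → F → A → B → C → D.
Since 7 matches the lower bound, it is optimal.

7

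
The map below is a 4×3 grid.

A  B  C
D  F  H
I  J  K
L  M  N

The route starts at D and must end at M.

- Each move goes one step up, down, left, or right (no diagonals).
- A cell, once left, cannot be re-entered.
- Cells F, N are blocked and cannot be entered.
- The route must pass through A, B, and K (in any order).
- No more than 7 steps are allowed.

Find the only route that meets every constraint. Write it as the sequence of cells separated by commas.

D, A, B, C, H, K, J, M

The budget equals the shortest possible length, so every move has to be on a shortest route through the required cells.
Route from D: up 1 to A, right 2 to C, down 2 to K, left 1 to J, down 1 to M — 7 moves in all.
Check: all required cells visited; 7 ≤ 7 moves.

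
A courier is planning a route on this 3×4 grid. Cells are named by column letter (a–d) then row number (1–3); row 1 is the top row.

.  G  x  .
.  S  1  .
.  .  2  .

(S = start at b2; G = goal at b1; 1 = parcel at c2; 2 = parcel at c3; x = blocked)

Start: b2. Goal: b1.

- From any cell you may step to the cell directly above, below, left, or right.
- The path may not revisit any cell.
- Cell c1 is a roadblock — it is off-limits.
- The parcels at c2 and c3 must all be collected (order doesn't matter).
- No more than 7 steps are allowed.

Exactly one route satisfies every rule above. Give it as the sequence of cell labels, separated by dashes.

b2 - c2 - c3 - b3 - a3 - a2 - a1 - b1

The 7-move cap with required stops at c2, c3 leaves no slack for detours.
Route from b2: right 1 to c2, down 1 to c3, left 2 to a3, up 2 to a1, right 1 to b1 — 7 moves in all.
Check: all required cells visited; 7 ≤ 7 moves.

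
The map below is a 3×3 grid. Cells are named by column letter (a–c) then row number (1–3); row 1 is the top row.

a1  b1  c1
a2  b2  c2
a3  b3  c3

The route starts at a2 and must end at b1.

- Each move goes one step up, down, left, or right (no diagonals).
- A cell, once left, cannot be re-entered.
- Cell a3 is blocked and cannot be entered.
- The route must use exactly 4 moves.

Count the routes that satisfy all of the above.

1

Need simple routes of exactly 4 moves from a2 to b1 (Manhattan distance 2, so 1 moves are spent on a detour and 1 undoing it).
Enumerating: a2 b2 c2 c1 b1.
That gives 1 route.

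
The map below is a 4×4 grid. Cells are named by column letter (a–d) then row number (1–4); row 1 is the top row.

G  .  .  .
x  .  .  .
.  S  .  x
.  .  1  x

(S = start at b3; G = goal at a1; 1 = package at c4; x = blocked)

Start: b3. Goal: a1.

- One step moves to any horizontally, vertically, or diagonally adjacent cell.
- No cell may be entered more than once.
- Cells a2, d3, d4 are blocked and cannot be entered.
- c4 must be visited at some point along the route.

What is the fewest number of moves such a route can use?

Any route passes through c4 somewhere between b3 and a1. Summing Chebyshev distances along the two legs (b3 → c4 → a1) gives a lower bound of 1 + 3 = 4 moves.
A route of 4 moves achieves this: b3 → c4 → c3 → b2 → a1.
Since 4 matches the lower bound, it is optimal.

4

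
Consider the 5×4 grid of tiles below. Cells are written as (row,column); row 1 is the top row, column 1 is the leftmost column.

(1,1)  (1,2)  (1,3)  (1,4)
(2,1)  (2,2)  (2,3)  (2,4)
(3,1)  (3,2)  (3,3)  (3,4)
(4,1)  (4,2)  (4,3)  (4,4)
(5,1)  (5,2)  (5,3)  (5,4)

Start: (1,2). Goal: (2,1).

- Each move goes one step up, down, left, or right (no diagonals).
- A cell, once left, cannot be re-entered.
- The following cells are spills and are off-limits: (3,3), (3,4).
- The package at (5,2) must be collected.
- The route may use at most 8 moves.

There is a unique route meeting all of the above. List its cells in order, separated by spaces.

The budget equals the shortest possible length, so every move has to be on a shortest route through the required cells.
Route from (1,2): 4× down (reaching (5,2)), left to (5,1), 3× up (reaching (2,1)) — 8 moves in all.
Check: all required cells visited; 8 ≤ 8 moves.

(1,2) (2,2) (3,2) (4,2) (5,2) (5,1) (4,1) (3,1) (2,1)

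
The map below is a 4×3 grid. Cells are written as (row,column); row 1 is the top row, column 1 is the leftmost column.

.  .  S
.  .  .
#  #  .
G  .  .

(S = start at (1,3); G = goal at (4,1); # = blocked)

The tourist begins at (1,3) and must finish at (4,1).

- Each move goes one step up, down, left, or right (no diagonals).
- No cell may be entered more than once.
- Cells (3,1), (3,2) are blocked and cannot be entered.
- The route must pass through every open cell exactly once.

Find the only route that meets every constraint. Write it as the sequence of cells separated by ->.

Need to visit all 10 open cells exactly once, starting at (1,3) and ending at (4,1).
Cell (4,2) has only two open neighbours ((4,1) and (4,3)), so the path must pass straight through it: one of those is the cell it's entered from and the other is where it exits.
Route from (1,3): left 2 to (1,1), down 1 to (2,1), right 2 to (2,3), down 2 to (4,3), left 2 to (4,1) — 9 moves in all.
Check: all 10 open cells covered.

(1,3) -> (1,2) -> (1,1) -> (2,1) -> (2,2) -> (2,3) -> (3,3) -> (4,3) -> (4,2) -> (4,1)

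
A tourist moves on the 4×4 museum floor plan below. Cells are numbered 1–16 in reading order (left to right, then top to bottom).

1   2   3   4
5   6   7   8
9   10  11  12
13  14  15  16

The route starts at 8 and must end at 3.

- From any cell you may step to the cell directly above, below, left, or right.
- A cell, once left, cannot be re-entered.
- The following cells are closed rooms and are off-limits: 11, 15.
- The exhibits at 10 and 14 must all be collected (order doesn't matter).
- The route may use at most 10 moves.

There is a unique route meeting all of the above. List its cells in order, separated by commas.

The budget equals the shortest possible length, so every move has to be on a shortest route through the required cells.
Route from 8: 2× left (reaching 6), 2× down (reaching 14), left to 13, 3× up (reaching 1), 2× right (reaching 3) — 10 moves in all.
Check: all required cells visited; 10 ≤ 10 moves.

8, 7, 6, 10, 14, 13, 9, 5, 1, 2, 3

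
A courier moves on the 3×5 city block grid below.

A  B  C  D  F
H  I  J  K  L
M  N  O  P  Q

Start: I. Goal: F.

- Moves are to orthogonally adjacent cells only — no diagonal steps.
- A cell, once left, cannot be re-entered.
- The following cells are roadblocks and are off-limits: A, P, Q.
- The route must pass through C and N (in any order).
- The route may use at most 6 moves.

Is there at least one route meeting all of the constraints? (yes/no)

yes

One route that works: I → N → O → J → C → D → F.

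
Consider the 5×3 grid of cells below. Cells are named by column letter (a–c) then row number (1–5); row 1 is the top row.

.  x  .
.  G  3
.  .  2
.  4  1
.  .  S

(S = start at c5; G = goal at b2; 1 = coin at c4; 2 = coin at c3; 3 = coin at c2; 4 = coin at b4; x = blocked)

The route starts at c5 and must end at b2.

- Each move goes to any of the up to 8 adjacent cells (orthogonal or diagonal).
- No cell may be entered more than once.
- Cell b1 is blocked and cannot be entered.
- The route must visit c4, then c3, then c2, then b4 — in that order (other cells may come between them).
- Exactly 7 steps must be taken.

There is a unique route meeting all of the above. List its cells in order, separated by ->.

The waypoints must appear in the order c4, c3, c2, b4, with no cell reused.
Route from c5: up 3 to c2, down-left 1 to b3, down 1 to b4, up-left 1 to a3, up-right 1 to b2 — 7 moves in all.
Check: order respected (1 at step 1, 2 at step 2, 3 at step 3, 4 at step 5); 7 moves as required.

c5 -> c4 -> c3 -> c2 -> b3 -> b4 -> a3 -> b2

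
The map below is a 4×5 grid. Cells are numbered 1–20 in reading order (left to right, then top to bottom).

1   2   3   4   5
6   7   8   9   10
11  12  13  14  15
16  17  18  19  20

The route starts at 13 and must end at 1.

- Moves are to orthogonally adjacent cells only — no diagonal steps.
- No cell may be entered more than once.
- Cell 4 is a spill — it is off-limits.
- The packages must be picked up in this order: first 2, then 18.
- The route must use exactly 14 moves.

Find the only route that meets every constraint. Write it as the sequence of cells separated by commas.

13, 12, 7, 2, 3, 8, 9, 14, 19, 18, 17, 16, 11, 6, 1

The waypoints must appear in the order 2, 18, with no cell reused.
Route from 13: left 1 to 12, up 2 to 2, right 1 to 3, down 1 to 8, right 1 to 9, down 2 to 19, left 3 to 16, up 3 to 1 — 14 moves in all.
Check: order respected (2 at step 3, 18 at step 9); 14 moves as required.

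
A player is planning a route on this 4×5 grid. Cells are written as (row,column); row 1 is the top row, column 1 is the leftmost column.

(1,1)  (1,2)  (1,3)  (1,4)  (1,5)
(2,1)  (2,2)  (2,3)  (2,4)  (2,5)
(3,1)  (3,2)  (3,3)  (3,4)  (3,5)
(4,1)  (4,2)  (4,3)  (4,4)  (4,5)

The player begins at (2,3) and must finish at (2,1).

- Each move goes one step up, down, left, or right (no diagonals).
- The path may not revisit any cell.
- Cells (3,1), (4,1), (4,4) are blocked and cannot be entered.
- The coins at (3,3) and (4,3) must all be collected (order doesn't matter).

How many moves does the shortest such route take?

Any route passes through (3,3) and (4,3) in some order between (2,3) and (2,1). Summing Manhattan distances along each leg and taking the cheapest ordering ((2,3) → (4,3) → (3,3) → (2,1)) gives a lower bound of 2 + 1 + 3 = 6 moves.
A route of 6 moves achieves this: (2,3) → (3,3) → (4,3) → (4,2) → (3,2) → (2,2) → (2,1).
Since 6 matches the lower bound, it is optimal.

6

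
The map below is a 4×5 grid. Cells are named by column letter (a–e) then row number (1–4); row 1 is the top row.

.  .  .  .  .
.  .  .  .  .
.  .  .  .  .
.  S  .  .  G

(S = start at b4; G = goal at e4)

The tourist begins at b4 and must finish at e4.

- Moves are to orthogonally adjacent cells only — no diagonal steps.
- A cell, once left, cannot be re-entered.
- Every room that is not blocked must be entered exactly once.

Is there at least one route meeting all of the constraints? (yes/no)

One route that works: b4 → a4 → a3 → a2 → a1 → b1 → b2 → b3 → c3 → c4 → d4 → d3 → d2 → c2 → c1 → d1 → e1 → e2 → e3 → e4.

yes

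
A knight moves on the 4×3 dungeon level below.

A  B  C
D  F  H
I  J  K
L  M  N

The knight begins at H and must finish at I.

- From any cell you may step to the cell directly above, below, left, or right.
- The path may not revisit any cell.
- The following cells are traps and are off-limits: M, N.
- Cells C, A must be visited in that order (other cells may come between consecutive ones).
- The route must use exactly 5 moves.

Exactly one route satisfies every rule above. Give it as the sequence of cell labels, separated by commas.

The waypoints must appear in the order C, A, with no cell reused.
Route from H: up to C, 2× left (reaching A), 2× down (reaching I) — 5 moves in all.
Check: order respected (C at step 1, A at step 3); 5 moves as required.

H, C, B, A, D, I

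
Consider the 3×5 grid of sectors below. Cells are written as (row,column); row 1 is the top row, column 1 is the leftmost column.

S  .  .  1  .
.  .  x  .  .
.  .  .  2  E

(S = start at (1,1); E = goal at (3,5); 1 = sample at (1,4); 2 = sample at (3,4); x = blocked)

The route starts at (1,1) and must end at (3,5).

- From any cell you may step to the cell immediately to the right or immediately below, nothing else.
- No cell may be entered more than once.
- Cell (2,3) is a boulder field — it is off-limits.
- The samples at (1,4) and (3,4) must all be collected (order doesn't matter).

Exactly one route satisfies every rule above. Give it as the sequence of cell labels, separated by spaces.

(1,1) (1,2) (1,3) (1,4) (2,4) (3,4) (3,5)

Moves only go right or down, so the column and row indices never decrease.
Route from (1,1): right 3 to (1,4), down 2 to (3,4), right 1 to (3,5) — 6 moves in all.
Check: all required cells visited.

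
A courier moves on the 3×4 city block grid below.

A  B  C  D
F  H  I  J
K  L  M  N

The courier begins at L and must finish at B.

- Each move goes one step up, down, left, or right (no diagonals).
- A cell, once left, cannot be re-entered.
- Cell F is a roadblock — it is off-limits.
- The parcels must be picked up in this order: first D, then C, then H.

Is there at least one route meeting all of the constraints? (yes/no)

yes

One route that works: L → M → N → J → D → C → I → H → B.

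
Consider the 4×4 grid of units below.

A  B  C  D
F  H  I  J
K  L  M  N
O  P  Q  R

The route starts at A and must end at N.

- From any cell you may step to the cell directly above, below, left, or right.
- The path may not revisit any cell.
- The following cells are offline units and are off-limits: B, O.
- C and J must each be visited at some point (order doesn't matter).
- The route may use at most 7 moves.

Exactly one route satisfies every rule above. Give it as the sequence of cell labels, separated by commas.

A, F, H, I, C, D, J, N

The 7-move cap with required stops at C, J leaves no slack for detours.
Route from A: down 1 to F, right 2 to I, up 1 to C, right 1 to D, down 2 to N — 7 moves in all.
Check: all required cells visited; 7 ≤ 7 moves.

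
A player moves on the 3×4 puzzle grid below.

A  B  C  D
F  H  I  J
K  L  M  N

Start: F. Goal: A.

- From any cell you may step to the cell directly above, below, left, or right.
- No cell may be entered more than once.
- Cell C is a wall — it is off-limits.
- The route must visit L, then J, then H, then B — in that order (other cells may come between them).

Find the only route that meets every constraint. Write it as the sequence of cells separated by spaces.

F K L M N J I H B A

The waypoints must appear in the order L, J, H, B, with no cell reused.
Route from F: down to K, 3× right (reaching N), up to J, 2× left (reaching H), up to B, left to A — 9 moves in all.
Check: order respected (L at step 2, J at step 5, H at step 7, B at step 8).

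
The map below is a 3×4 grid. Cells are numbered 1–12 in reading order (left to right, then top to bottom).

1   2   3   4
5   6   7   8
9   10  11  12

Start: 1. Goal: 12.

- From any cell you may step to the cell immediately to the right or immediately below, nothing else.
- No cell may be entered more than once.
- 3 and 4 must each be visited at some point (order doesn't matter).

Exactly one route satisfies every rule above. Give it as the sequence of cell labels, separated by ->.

1 -> 2 -> 3 -> 4 -> 8 -> 12

Moves only go right or down, so the column and row indices never decrease.
Route from 1: 3× right (reaching 4), 2× down (reaching 12) — 5 moves in all.
Check: all required cells visited.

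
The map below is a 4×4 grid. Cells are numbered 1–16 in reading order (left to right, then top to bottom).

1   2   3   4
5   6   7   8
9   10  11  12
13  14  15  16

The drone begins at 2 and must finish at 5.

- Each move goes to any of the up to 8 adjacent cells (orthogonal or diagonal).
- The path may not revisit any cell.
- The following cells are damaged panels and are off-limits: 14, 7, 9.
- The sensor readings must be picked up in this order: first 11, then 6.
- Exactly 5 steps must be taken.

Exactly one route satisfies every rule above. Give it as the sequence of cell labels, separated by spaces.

The waypoints must appear in the order 11, 6, with no cell reused.
Route from 2: right 1 to 3, down-right 1 to 8, down-left 1 to 11, up-left 1 to 6, left 1 to 5 — 5 moves in all.
Check: order respected (11 at step 3, 6 at step 4); 5 moves as required.

2 3 8 11 6 5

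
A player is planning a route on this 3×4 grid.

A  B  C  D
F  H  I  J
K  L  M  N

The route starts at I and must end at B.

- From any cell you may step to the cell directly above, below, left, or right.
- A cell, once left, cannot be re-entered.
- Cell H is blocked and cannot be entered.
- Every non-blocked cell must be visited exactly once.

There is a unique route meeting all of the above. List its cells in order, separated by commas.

Need to visit all 11 open cells exactly once, starting at I and ending at B.
Route from I: up to C, right to D, 2× down (reaching N), 3× left (reaching K), 2× up (reaching A), right to B — 10 moves in all.
Check: all 11 open cells covered.

I, C, D, J, N, M, L, K, F, A, B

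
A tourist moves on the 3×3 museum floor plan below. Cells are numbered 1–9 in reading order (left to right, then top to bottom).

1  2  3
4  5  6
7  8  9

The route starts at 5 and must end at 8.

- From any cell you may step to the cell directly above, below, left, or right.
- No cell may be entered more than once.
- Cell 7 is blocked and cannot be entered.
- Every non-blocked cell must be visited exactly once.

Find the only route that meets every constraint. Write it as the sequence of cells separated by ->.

Need to visit all 8 open cells exactly once, starting at 5 and ending at 8.
Cell 9 has only two open neighbours (6 and 8), so the path must pass straight through it: one of those is the cell it's entered from and the other is where it exits.
Route from 5: left 1 to 4, up 1 to 1, right 2 to 3, down 2 to 9, left 1 to 8 — 7 moves in all.
Check: all 8 open cells covered.

5 -> 4 -> 1 -> 2 -> 3 -> 6 -> 9 -> 8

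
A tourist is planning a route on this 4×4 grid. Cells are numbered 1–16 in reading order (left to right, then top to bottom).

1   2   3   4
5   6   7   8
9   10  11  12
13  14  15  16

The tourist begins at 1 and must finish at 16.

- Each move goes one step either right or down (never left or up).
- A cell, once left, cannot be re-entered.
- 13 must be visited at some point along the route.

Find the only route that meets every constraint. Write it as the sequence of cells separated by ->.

Moves only go right or down, so the column and row indices never decrease.
Route from 1: down 3 to 13, right 3 to 16 — 6 moves in all.
Check: all required cells visited.

1 -> 5 -> 9 -> 13 -> 14 -> 15 -> 16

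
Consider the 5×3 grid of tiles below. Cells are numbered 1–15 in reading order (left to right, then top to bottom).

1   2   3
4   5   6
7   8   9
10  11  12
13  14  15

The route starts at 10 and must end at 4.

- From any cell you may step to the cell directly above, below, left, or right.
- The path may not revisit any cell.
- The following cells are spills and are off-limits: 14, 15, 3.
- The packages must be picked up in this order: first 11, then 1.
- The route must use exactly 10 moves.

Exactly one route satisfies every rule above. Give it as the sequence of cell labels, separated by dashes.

The waypoints must appear in the order 11, 1, with no cell reused.
Route from 10: up to 7, right to 8, down to 11, right to 12, 2× up (reaching 6), left to 5, up to 2, left to 1, down to 4 — 10 moves in all.
Check: order respected (11 at step 3, 1 at step 9); 10 moves as required.

10 - 7 - 8 - 11 - 12 - 9 - 6 - 5 - 2 - 1 - 4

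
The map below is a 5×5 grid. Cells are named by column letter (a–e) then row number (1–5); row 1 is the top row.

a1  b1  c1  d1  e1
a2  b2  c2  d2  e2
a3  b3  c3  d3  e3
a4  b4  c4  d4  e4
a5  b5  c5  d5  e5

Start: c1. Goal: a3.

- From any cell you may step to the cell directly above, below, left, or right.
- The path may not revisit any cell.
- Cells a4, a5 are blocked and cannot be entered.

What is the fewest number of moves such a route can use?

4

The Manhattan distance from c1 to a3 is |1−3| + |3−1| = 4, so at least 4 moves are needed.
A route of 4 moves achieves this: c1 → c2 → c3 → b3 → a3.
Since 4 matches the lower bound, it is optimal.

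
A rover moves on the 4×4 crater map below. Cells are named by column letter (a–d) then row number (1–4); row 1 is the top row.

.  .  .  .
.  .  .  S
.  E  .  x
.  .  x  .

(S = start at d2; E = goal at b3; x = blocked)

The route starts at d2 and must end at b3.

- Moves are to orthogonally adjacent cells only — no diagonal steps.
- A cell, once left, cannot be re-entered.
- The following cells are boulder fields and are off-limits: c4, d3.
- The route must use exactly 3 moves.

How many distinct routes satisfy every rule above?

Need simple routes of exactly 3 moves from d2 to b3 (Manhattan distance 3, so 0 moves are spent on a detour and 0 undoing it).
Enumerating: d2 c2 c3 b3 | d2 c2 b2 b3.
That gives 2 routes.

2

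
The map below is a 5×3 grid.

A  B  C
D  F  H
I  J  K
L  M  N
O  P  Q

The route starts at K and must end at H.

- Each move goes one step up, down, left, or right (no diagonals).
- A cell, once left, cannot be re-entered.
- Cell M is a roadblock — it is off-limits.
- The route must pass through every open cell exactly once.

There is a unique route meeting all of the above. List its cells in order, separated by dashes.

K - N - Q - P - O - L - I - J - F - D - A - B - C - H

Need to visit all 14 open cells exactly once, starting at K and ending at H.
Cell L has only two open neighbours (I and O), so the path must pass straight through it: one of those is the cell it's entered from and the other is where it exits.
Route from K: down 2 to Q, left 2 to O, up 2 to I, right 1 to J, up 1 to F, left 1 to D, up 1 to A, right 2 to C, down 1 to H — 13 moves in all.
Check: all 14 open cells covered.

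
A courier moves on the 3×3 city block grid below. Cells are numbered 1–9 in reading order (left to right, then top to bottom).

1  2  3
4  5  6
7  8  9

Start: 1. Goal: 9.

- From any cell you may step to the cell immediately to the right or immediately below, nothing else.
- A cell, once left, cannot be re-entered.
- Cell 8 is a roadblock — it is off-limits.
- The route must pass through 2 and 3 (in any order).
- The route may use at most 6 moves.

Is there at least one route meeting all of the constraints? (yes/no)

yes

One route that works: 1 → 2 → 3 → 6 → 9.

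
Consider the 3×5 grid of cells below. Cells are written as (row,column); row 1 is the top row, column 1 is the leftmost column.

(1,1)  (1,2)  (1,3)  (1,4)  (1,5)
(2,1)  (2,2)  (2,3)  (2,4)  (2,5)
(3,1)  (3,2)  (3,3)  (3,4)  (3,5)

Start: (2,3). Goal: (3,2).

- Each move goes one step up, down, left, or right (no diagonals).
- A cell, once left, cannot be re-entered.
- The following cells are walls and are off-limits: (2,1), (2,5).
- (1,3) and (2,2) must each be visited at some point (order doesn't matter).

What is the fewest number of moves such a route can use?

4

Any route passes through (1,3) and (2,2) in some order between (2,3) and (3,2). Summing Manhattan distances along each leg and taking the cheapest ordering ((2,3) → (1,3) → (2,2) → (3,2)) gives a lower bound of 1 + 2 + 1 = 4 moves.
A route of 4 moves achieves this: (2,3) → (1,3) → (1,2) → (2,2) → (3,2).
Since 4 matches the lower bound, it is optimal.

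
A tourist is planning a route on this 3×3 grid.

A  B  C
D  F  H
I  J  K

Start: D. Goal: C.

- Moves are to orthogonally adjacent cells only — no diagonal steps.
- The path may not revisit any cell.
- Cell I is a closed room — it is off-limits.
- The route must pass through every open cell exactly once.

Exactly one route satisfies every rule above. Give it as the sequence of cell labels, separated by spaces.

Need to visit all 8 open cells exactly once, starting at D and ending at C.
Cell A has only two open neighbours (D and B), so the path must pass straight through it: one of those is the cell it's entered from and the other is where it exits.
Route from D: up 1 to A, right 1 to B, down 2 to J, right 1 to K, up 2 to C — 7 moves in all.
Check: all 8 open cells covered.

D A B F J K H C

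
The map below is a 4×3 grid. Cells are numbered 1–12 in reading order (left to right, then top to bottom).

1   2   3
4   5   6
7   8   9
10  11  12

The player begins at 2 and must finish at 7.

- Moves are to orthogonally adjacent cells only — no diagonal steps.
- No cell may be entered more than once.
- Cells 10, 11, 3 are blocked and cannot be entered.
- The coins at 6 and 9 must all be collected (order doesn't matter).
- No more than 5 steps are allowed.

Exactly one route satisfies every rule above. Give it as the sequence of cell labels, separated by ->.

2 -> 5 -> 6 -> 9 -> 8 -> 7

The budget equals the shortest possible length, so every move has to be on a shortest route through the required cells.
Route from 2: down to 5, right to 6, down to 9, 2× left (reaching 7) — 5 moves in all.
Check: all required cells visited; 5 ≤ 5 moves.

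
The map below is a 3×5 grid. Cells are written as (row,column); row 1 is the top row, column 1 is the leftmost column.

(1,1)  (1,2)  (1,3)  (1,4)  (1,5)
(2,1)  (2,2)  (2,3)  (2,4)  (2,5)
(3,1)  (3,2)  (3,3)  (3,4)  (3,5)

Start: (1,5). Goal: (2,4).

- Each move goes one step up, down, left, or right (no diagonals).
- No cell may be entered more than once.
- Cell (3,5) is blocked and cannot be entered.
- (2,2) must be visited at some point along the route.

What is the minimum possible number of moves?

Any route passes through (2,2) somewhere between (1,5) and (2,4). Summing Manhattan distances along the two legs ((1,5) → (2,2) → (2,4)) gives a lower bound of 4 + 2 = 6 moves.
A route of 6 moves achieves this: (1,5) → (1,4) → (1,3) → (1,2) → (2,2) → (2,3) → (2,4).
Since 6 matches the lower bound, it is optimal.

6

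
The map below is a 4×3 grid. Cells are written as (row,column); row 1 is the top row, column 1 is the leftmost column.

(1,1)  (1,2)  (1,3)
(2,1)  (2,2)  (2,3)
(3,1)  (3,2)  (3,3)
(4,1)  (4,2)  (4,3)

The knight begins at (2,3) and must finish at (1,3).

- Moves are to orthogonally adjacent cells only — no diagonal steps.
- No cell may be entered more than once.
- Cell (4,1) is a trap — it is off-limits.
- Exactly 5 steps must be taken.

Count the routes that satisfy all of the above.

2

Need simple routes of exactly 5 moves from (2,3) to (1,3) (Manhattan distance 1, so 2 moves are spent on a detour and 2 undoing it).
Enumerating: (2,3) (3,3) (3,2) (2,2) (1,2) (1,3) | (2,3) (2,2) (2,1) (1,1) (1,2) (1,3).
That gives 2 routes.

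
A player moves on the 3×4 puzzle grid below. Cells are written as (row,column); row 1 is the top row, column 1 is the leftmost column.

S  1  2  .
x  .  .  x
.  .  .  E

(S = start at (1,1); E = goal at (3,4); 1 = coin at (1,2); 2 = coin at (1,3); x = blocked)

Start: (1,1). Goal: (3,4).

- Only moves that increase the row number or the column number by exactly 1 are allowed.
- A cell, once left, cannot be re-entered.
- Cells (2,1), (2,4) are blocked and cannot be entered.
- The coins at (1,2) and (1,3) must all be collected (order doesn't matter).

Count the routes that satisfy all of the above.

A right/down-only route from (1,1) to (3,4) makes exactly 2 down-moves and 3 right-moves in some order.
With no other constraints that would be C(5,2) = 10 routes.
A monotone route can only reach the required cells in the order (1,2), (1,3), so split there and multiply the segment counts (each segment already excludes blocked cells): (1,1)→(1,2): 1; (1,2)→(1,3): 1; (1,3)→(3,4): 1; product = 1.
That gives 1 route.

1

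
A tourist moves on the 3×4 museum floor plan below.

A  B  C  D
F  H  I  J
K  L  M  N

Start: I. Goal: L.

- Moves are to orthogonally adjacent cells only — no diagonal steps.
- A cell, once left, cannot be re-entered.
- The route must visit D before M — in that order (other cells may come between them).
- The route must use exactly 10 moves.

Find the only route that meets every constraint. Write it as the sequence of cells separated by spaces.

I H F A B C D J N M L

The waypoints must appear in the order D, M, with no cell reused.
Route from I: 2× left (reaching F), up to A, 3× right (reaching D), 2× down (reaching N), 2× left (reaching L) — 10 moves in all.
Check: order respected (D at step 6, M at step 9); 10 moves as required.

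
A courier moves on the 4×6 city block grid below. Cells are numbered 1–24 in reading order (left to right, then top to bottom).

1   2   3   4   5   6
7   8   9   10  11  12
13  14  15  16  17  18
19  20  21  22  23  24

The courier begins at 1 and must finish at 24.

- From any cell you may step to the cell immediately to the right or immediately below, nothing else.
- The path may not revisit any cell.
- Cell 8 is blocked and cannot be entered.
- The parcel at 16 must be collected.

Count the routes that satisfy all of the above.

12

A right/down-only route from 1 to 24 makes exactly 3 down-moves and 5 right-moves in some order.
With no other constraints that would be C(8,3) = 56 routes.
Split at 16 and multiply the segment counts (each segment already excludes blocked cells): 1→16: 4; 16→24: 3; product = 12.
That gives 12 routes.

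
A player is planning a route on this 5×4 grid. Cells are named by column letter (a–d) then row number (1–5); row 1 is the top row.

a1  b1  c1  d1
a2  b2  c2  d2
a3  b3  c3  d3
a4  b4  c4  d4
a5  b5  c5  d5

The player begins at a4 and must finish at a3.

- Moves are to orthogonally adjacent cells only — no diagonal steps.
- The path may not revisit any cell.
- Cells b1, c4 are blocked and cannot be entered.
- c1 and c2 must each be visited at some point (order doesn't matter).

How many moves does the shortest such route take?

11

Any route passes through c1 and c2 in some order between a4 and a3. Summing Manhattan distances along each leg and taking the cheapest ordering (a4 → c2 → c1 → a3) gives a lower bound of 4 + 1 + 4 = 9 moves.
The shortest route satisfying every rule uses 11 moves: a4 → b4 → b3 → c3 → d3 → d2 → d1 → c1 → c2 → b2 → a2 → a3.
The bound of 9 isn't tight here; checking systematically, no route of length 9 through 10 satisfies every constraint, so 11 is the minimum.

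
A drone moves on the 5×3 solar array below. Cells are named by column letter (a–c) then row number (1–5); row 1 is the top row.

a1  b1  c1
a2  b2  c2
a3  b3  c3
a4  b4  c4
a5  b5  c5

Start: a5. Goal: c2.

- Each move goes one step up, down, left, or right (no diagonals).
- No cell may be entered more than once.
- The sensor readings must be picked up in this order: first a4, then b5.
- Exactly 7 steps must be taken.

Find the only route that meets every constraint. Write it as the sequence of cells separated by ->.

a5 -> a4 -> b4 -> b5 -> c5 -> c4 -> c3 -> c2

The waypoints must appear in the order a4, b5, with no cell reused.
Route from a5: up to a4, right to b4, down to b5, right to c5, 3× up (reaching c2) — 7 moves in all.
Check: order respected (a4 at step 1, b5 at step 3); 7 moves as required.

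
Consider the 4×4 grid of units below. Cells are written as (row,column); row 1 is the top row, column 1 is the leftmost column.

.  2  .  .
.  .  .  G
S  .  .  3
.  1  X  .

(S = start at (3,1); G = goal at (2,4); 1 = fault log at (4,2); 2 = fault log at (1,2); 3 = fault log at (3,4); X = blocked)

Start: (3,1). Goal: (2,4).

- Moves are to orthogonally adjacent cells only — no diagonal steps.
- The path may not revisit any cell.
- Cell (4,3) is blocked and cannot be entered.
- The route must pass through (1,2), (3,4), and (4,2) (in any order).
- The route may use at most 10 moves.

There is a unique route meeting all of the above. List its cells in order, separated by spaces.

Any route must reach (1,2), (3,4), and (4,2) and still end at (2,4) within 10 moves, so the order of the required stops is forced.
Route from (3,1): down to (4,1), right to (4,2), 3× up (reaching (1,2)), right to (1,3), 2× down (reaching (3,3)), right to (3,4), up to (2,4) — 10 moves in all.
Check: all required cells visited; 10 ≤ 10 moves.

(3,1) (4,1) (4,2) (3,2) (2,2) (1,2) (1,3) (2,3) (3,3) (3,4) (2,4)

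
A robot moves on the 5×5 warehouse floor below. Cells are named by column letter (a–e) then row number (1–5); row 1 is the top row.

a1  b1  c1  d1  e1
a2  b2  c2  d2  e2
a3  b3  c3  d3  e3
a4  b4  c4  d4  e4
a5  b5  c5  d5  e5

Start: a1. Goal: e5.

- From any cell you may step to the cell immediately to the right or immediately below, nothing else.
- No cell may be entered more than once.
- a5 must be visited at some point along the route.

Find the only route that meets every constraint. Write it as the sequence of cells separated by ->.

Moves only go right or down, so the column and row indices never decrease.
Route from a1: down 4 to a5, right 4 to e5 — 8 moves in all.
Check: all required cells visited.

a1 -> a2 -> a3 -> a4 -> a5 -> b5 -> c5 -> d5 -> e5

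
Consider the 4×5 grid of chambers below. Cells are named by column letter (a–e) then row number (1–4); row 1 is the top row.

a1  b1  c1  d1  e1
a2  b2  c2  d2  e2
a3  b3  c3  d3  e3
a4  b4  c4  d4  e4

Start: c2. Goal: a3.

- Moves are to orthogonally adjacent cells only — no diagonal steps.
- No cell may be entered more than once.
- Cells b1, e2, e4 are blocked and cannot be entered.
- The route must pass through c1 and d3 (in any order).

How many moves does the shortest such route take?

7

Any route passes through c1 and d3 in some order between c2 and a3. Summing Manhattan distances along each leg and taking the cheapest ordering (c2 → c1 → d3 → a3) gives a lower bound of 1 + 3 + 3 = 7 moves.
A route of 7 moves achieves this: c2 → c1 → d1 → d2 → d3 → c3 → b3 → a3.
Since 7 matches the lower bound, it is optimal.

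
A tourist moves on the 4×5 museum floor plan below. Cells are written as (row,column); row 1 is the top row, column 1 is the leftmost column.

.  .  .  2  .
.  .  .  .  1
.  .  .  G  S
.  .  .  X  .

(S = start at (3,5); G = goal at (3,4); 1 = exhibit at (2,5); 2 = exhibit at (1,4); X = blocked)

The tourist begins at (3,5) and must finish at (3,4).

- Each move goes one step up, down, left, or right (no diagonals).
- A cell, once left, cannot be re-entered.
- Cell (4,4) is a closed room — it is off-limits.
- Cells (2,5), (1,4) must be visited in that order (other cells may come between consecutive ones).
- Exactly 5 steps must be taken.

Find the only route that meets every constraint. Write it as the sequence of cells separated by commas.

The waypoints must appear in the order (2,5), (1,4), with no cell reused.
Route from (3,5): up 2 to (1,5), left 1 to (1,4), down 2 to (3,4) — 5 moves in all.
Check: order respected (1 at step 1, 2 at step 3); 5 moves as required.

(3,5), (2,5), (1,5), (1,4), (2,4), (3,4)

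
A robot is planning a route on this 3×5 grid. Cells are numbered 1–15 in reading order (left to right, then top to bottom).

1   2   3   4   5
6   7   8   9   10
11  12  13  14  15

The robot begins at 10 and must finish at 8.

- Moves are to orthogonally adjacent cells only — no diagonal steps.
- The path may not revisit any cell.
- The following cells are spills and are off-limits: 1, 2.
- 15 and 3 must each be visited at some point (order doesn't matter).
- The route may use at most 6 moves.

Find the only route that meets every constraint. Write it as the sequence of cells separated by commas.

10, 15, 14, 9, 4, 3, 8

Any route must reach 15 and 3 and still end at 8 within 6 moves, so the order of the required stops is forced.
Route from 10: down to 15, left to 14, 2× up (reaching 4), left to 3, down to 8 — 6 moves in all.
Check: all required cells visited; 6 ≤ 6 moves.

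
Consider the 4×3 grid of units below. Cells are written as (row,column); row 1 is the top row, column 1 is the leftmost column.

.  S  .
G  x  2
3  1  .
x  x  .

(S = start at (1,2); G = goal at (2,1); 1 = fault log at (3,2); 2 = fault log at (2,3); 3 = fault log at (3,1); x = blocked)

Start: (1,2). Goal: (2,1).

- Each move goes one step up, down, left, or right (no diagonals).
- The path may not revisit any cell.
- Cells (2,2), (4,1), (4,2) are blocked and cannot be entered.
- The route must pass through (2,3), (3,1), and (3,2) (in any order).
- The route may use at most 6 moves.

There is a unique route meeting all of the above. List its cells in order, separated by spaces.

(1,2) (1,3) (2,3) (3,3) (3,2) (3,1) (2,1)

The budget equals the shortest possible length, so every move has to be on a shortest route through the required cells.
Route from (1,2): right to (1,3), 2× down (reaching (3,3)), 2× left (reaching (3,1)), up to (2,1) — 6 moves in all.
Check: all required cells visited; 6 ≤ 6 moves.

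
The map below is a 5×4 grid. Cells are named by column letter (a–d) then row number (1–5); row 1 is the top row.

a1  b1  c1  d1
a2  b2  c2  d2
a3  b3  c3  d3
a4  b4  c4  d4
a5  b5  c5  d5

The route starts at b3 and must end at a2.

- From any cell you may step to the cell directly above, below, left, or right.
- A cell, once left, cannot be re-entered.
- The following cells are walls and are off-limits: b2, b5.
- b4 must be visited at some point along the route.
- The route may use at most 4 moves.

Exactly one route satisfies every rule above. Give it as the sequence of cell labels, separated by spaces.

The 4-move cap with required stops at b4 leaves no slack for detours.
Route from b3: down 1 to b4, left 1 to a4, up 2 to a2 — 4 moves in all.
Check: all required cells visited; 4 ≤ 4 moves.

b3 b4 a4 a3 a2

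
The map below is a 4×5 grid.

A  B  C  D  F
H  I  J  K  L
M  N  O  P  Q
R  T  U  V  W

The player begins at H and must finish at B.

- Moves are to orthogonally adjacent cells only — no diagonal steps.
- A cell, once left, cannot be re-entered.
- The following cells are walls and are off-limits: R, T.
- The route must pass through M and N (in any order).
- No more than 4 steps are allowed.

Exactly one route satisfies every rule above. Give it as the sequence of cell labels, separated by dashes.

The 4-move cap with required stops at M, N leaves no slack for detours.
Route from H: down 1 to M, right 1 to N, up 2 to B — 4 moves in all.
Check: all required cells visited; 4 ≤ 4 moves.

H - M - N - I - B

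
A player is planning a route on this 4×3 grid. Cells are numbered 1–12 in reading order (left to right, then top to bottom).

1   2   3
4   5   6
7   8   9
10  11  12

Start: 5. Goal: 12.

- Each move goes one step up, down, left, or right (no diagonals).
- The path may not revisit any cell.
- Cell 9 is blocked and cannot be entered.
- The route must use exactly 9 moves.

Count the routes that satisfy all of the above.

2

Need simple routes of exactly 9 moves from 5 to 12 (Manhattan distance 3, so 3 moves are spent on a detour and 3 undoing it).
Enumerating: 5 6 3 2 1 4 7 10 11 12 | 5 6 3 2 1 4 7 8 11 12.
That gives 2 routes.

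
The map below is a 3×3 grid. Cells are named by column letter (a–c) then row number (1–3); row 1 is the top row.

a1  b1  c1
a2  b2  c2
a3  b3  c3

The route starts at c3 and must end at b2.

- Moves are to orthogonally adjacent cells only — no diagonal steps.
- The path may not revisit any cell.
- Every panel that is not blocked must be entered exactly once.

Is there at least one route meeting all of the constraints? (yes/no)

yes

One route that works: c3 → c2 → c1 → b1 → a1 → a2 → a3 → b3 → b2.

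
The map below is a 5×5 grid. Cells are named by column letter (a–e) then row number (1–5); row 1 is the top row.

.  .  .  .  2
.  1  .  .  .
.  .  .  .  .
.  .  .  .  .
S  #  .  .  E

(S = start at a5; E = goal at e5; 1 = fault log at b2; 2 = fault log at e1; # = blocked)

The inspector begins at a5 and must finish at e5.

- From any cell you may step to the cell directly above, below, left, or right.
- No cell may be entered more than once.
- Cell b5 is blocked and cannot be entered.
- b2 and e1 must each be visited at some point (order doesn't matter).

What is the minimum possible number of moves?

Any route passes through b2 and e1 in some order between a5 and e5. Summing Manhattan distances along each leg and taking the cheapest ordering (a5 → b2 → e1 → e5) gives a lower bound of 4 + 4 + 4 = 12 moves.
A route of 12 moves achieves this: a5 → a4 → a3 → a2 → b2 → b1 → c1 → d1 → e1 → e2 → e3 → e4 → e5.
Since 12 matches the lower bound, it is optimal.

12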